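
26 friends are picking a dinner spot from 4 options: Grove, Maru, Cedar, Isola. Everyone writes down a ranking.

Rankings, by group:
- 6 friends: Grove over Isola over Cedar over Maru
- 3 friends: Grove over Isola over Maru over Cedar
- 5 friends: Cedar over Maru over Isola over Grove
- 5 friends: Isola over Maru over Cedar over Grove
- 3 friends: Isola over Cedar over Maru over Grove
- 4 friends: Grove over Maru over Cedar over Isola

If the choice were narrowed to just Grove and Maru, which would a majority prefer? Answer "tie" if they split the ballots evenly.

Ballots ranking Grove above Maru: 6 + 3 + 4 = 13.
Ballots ranking Maru above Grove: 26 − 13 = 13.
13–13: the pair ties.

tie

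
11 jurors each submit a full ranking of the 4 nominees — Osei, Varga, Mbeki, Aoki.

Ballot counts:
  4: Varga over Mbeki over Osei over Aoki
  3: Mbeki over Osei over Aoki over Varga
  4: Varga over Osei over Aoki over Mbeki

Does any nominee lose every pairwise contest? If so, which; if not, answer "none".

Head-to-head results (11 jurors):
Osei vs Varga: Varga, 8–3.
Osei vs Mbeki: Mbeki wins 7–4.
Osei vs Aoki: Osei preferred on 4+3+4 = 11 ballots; Osei wins 11–0.
Varga vs Mbeki: 8 to 3, Varga.
Varga vs Aoki: 4+4 = 8 for Varga, 3 for Aoki — Varga by 8–3.
Mbeki vs Aoki: 7 to 4, Mbeki.
Aoki loses to every other nominee — it is the Condorcet loser.

Aoki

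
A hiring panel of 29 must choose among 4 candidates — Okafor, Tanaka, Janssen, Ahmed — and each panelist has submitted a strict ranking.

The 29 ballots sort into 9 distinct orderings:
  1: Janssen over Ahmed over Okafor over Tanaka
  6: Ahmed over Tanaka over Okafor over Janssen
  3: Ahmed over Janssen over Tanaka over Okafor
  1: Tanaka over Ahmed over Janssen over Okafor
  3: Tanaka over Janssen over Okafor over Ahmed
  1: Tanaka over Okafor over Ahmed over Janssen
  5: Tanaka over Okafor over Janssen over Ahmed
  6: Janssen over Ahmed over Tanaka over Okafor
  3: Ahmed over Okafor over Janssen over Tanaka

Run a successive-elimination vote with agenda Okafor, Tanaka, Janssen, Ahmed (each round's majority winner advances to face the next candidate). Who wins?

Ahmed

Round 1: Okafor vs Tanaka — 4–25, Tanaka advances.
Round 2: Tanaka vs Janssen — 16–13, Tanaka advances.
Round 3: Tanaka vs Ahmed — 10–19, Ahmed advances.
Ahmed survives the agenda.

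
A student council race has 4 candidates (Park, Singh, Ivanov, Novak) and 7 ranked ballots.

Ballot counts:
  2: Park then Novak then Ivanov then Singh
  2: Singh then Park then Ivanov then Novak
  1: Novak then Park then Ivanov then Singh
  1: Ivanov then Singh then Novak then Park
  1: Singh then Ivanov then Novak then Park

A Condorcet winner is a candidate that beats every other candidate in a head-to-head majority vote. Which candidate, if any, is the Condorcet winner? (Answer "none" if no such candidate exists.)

none

Check each pair by majority over 7 ballots:
Park vs Singh: Park preferred on 2+1 = 3 ballots; Singh wins 4–3.
Park vs Ivanov: 2+2+1 = 5 for Park, 2 for Ivanov — Park by 5–2.
Park vs Novak: Park is ranked higher on 2+2 = 4 ballots, Novak on 3. Park wins 4–3.
Singh vs Ivanov: Singh is ranked higher on 2+1 = 3 ballots, Ivanov on 4. Ivanov wins 4–3.
Singh vs Novak: Singh is ranked higher on 2+1+1 = 4 ballots, Novak on 3. Singh wins 4–3.
Ivanov vs Novak: 2+1+1 = 4 for Ivanov, 3 for Novak — Ivanov by 4–3.
No candidate is unbeaten: Park loses to Singh; Singh loses to Ivanov; Ivanov loses to Park; Novak loses to Park. In particular Park > Ivanov > Singh > Park is a majority cycle — no Condorcet winner exists.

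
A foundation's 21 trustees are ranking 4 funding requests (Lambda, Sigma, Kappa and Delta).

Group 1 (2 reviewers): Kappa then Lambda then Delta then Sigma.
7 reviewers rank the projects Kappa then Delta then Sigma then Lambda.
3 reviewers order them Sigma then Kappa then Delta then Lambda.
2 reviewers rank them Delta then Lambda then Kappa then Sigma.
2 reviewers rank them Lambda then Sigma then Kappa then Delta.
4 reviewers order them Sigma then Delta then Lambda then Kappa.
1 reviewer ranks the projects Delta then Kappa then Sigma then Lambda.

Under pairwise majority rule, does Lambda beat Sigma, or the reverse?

Sigma

Ballots ranking Lambda above Sigma: 2 + 2 + 2 = 6.
Ballots ranking Sigma above Lambda: 21 − 6 = 15.
Sigma wins the head-to-head 15–6.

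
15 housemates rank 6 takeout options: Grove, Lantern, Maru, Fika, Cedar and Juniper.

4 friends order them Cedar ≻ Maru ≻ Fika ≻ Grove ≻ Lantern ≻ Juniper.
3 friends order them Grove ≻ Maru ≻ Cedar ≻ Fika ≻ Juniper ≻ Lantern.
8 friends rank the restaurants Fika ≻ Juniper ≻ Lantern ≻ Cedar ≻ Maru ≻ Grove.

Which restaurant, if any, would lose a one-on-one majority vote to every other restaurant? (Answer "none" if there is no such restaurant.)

Head-to-head results (15 friends):
Grove vs Lantern: 7 to 8, Lantern.
Grove–Maru: Maru 12–3.
Grove vs Fika: Fika, 12–3.
Grove vs Cedar: Cedar wins 12–3.
Grove vs Juniper: 7 to 8, Juniper.
Lantern–Maru: Lantern 8–7.
Lantern vs Fika: Lantern is ranked higher on 0 ballots, Fika on 15. Fika wins 15–0.
Lantern–Cedar: Lantern 8–7.
Lantern vs Juniper: Lantern is ranked higher on 4 ballots, Juniper on 11. Juniper wins 11–4.
Maru vs Fika: 4+3 = 7 for Maru, 8 for Fika — Fika by 8–7.
Maru vs Cedar: Cedar, 12–3.
Maru vs Juniper: Maru preferred on 4+3 = 7 ballots; Juniper wins 8–7.
Fika vs Cedar: Fika preferred on 8 ballots; Fika wins 8–7.
Fika vs Juniper: Fika, 15–0.
Cedar vs Juniper: Cedar is ranked higher on 4+3 = 7 ballots, Juniper on 8. Juniper wins 8–7.
Grove loses to every other restaurant — it is the Condorcet loser.

Grove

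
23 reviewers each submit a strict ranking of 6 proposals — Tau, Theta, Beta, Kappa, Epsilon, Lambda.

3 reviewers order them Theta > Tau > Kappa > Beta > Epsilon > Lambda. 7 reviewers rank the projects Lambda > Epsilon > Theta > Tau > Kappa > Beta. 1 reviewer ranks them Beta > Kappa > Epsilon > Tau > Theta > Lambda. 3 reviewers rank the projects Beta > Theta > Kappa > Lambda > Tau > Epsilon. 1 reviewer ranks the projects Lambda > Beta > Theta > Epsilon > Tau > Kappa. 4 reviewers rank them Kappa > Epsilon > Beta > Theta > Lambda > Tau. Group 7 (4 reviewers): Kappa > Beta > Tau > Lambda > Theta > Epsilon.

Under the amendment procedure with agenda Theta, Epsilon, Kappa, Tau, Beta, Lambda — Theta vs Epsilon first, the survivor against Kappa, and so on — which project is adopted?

Kappa

Round 1: Theta vs Epsilon — 11–12, Epsilon advances.
Round 2: Epsilon vs Kappa — 8–15, Kappa advances.
Round 3: Kappa vs Tau — 12–11, Kappa advances.
Round 4: Kappa vs Beta — 18–5, Kappa advances.
Round 5: Kappa vs Lambda — 15–8, Kappa advances.
Kappa survives the agenda.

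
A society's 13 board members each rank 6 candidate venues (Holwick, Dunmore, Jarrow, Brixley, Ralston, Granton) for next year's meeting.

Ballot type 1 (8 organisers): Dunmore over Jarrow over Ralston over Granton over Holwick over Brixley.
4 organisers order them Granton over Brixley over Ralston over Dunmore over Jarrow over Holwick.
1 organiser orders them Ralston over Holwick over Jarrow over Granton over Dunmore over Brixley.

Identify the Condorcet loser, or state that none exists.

Brixley

Head-to-head results (13 organisers):
Holwick vs Dunmore: Holwick preferred on 1 ballot; Dunmore wins 12–1.
Holwick vs Jarrow: Jarrow, 12–1.
Holwick vs Brixley: Holwick is ranked higher on 8+1 = 9 ballots, Brixley on 4. Holwick wins 9–4.
Holwick vs Ralston: 0 for Holwick, 13 for Ralston — Ralston by 13–0.
Holwick vs Granton: Granton, 12–1.
Dunmore vs Jarrow: Dunmore preferred on 8+4 = 12 ballots; Dunmore wins 12–1.
Dunmore–Brixley: Dunmore 9–4.
Dunmore vs Ralston: Dunmore, 8–5.
Dunmore vs Granton: Dunmore wins 8–5.
Jarrow vs Brixley: Jarrow preferred on 8+1 = 9 ballots; Jarrow wins 9–4.
Jarrow vs Ralston: Jarrow is ranked higher on 8 ballots, Ralston on 5. Jarrow wins 8–5.
Jarrow vs Granton: Jarrow, 9–4.
Brixley vs Ralston: 4 to 9, Ralston.
Brixley vs Granton: Granton, 13–0.
Ralston vs Granton: 9 to 4, Ralston.
Brixley is beaten in every head-to-head and is the Condorcet loser.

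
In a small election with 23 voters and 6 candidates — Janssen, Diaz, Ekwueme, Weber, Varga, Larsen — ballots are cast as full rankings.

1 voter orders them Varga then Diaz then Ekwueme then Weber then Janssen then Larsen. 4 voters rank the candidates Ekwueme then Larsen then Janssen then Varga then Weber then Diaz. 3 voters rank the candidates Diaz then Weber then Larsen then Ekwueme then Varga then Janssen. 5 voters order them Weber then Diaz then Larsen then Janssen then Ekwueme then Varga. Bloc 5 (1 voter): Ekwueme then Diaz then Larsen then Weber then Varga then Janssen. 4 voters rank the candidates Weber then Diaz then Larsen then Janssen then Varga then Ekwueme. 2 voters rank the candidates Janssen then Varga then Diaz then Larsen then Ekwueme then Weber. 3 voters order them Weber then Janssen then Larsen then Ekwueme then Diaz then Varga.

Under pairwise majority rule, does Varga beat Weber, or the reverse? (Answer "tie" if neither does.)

Ballots ranking Varga above Weber: 1 + 4 + 2 = 7.
Ballots ranking Weber above Varga: 23 − 7 = 16.
Weber wins the head-to-head 16–7.

Weber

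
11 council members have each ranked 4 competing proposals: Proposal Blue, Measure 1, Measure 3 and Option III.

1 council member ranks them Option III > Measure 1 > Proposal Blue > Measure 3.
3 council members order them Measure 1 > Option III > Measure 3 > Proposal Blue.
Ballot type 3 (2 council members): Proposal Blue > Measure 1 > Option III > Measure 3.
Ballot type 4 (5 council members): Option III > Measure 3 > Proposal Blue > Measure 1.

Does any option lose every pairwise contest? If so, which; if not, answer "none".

Pairwise majorities:
Proposal Blue–Measure 1: Proposal Blue 7–4.
Proposal Blue vs Measure 3: Measure 3 wins 8–3.
Proposal Blue vs Option III: Proposal Blue preferred on 2 ballots; Option III wins 9–2.
Measure 1 vs Measure 3: 1+3+2 = 6 for Measure 1, 5 for Measure 3 — Measure 1 by 6–5.
Measure 1 vs Option III: Option III wins 6–5.
Measure 3 vs Option III: 0 to 11, Option III.
Every option wins at least one matchup (Proposal Blue beats Measure 1; Measure 1 beats Measure 3; Measure 3 beats Proposal Blue; Option III beats Proposal Blue), so there is no Condorcet loser.

none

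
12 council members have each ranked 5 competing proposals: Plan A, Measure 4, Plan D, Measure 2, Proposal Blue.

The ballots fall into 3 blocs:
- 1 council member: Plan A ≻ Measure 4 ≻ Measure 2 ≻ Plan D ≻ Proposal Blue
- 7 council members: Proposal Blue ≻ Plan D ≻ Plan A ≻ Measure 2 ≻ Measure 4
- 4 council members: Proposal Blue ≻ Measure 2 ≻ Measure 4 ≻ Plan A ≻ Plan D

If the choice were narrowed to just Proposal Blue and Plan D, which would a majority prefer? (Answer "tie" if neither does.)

Proposal Blue

Ballots ranking Proposal Blue above Plan D: 7 + 4 = 11.
Ballots ranking Plan D above Proposal Blue: 12 − 11 = 1.
Proposal Blue wins the head-to-head 11–1.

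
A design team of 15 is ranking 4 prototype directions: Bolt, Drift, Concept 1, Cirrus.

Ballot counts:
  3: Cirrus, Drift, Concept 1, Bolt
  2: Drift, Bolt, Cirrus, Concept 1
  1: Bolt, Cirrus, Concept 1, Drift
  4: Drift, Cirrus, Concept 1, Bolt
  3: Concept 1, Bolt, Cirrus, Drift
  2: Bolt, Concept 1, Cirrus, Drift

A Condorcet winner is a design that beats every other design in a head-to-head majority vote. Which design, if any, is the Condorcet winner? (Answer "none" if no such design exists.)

Head-to-head results (15 engineers):
Bolt vs Drift: Bolt is ranked higher on 1+3+2 = 6 ballots, Drift on 9. Drift wins 9–6.
Bolt vs Concept 1: 2+1+2 = 5 for Bolt, 10 for Concept 1 — Concept 1 by 10–5.
Bolt vs Cirrus: 2+1+3+2 = 8 for Bolt, 7 for Cirrus — Bolt by 8–7.
Drift vs Concept 1: Drift is ranked higher on 3+2+4 = 9 ballots, Concept 1 on 6. Drift wins 9–6.
Drift vs Cirrus: Drift is ranked higher on 2+4 = 6 ballots, Cirrus on 9. Cirrus wins 9–6.
Concept 1 vs Cirrus: Concept 1 is ranked higher on 3+2 = 5 ballots, Cirrus on 10. Cirrus wins 10–5.
No design is unbeaten: Bolt loses to Drift; Drift loses to Cirrus; Concept 1 loses to Drift; Cirrus loses to Bolt. In particular Bolt > Cirrus > Drift > Bolt is a majority cycle — no Condorcet winner exists.

none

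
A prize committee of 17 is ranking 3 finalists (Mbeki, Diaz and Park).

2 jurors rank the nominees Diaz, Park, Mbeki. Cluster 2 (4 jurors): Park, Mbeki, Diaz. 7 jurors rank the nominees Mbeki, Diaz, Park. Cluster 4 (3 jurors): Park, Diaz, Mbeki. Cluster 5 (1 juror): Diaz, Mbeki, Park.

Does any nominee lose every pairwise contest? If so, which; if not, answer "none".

none

Pairwise majorities:
Mbeki–Diaz: Mbeki 11–6.
Mbeki vs Park: Mbeki is ranked higher on 7+1 = 8 ballots, Park on 9. Park wins 9–8.
Diaz vs Park: Diaz, 10–7.
Every nominee wins at least one matchup (Mbeki beats Diaz; Diaz beats Park; Park beats Mbeki), so there is no Condorcet loser.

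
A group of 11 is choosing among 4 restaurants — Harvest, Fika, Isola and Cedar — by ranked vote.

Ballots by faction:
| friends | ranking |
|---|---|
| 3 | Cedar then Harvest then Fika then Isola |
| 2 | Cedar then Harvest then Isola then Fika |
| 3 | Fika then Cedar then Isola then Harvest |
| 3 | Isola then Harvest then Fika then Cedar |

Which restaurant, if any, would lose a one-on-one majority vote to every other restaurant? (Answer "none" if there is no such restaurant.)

none

Head-to-head results (11 friends):
Harvest vs Fika: Harvest is ranked higher on 3+2+3 = 8 ballots, Fika on 3. Harvest wins 8–3.
Harvest vs Isola: Isola wins 6–5.
Harvest vs Cedar: 3 to 8, Cedar.
Fika vs Isola: Fika, 6–5.
Fika vs Cedar: Fika, 6–5.
Isola vs Cedar: Cedar, 8–3.
No restaurant is winless: Harvest beats Fika; Fika beats Isola; Isola beats Harvest; Cedar beats Harvest. There is no Condorcet loser.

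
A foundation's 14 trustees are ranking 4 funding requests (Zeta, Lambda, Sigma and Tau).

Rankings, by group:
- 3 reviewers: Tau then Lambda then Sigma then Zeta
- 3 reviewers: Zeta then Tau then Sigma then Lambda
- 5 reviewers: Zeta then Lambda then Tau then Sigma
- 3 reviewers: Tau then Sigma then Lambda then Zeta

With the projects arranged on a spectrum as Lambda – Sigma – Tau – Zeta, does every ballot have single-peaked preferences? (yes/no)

Axis positions: Lambda=1, Sigma=2, Tau=3, Zeta=4.
Group 1: ranking walks positions 3-1-2-4; Lambda is ranked above Sigma even though Sigma lies between Lambda and the peak Tau on the axis — preferences dip and rise again. Not single-peaked.
Group 2 (peak Zeta at position 4): ranking walks positions 4-3-2-1, expanding outward from the peak — single-peaked.
Group 3: ranking walks positions 4-1-3-2; Lambda is ranked above Tau even though Tau lies between Lambda and the peak Zeta on the axis — preferences dip and rise again. Not single-peaked.
Group 4 (peak Tau at position 3): ranking walks positions 3-2-1-4, expanding outward from the peak — single-peaked.
Group 1 violates single-peakedness, so the profile is not single-peaked on this axis.

no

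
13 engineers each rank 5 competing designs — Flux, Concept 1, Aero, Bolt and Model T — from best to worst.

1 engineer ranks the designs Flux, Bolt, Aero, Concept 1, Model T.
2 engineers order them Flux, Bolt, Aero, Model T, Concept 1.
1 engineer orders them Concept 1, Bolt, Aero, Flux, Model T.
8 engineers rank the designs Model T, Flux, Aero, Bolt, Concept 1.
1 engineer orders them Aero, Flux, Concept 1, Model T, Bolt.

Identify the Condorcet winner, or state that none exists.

Model T

Head-to-head results (13 engineers):
Flux vs Concept 1: Flux, 12–1.
Flux–Aero: Flux 11–2.
Flux vs Bolt: Flux, 12–1.
Flux–Model T: Model T 8–5.
Concept 1 vs Aero: Aero, 12–1.
Concept 1–Bolt: Bolt 11–2.
Concept 1 vs Model T: Model T wins 10–3.
Aero vs Bolt: Aero wins 9–4.
Aero vs Model T: Model T wins 8–5.
Bolt vs Model T: Model T, 9–4.
Only Model T has no losses; Model T is the Condorcet winner.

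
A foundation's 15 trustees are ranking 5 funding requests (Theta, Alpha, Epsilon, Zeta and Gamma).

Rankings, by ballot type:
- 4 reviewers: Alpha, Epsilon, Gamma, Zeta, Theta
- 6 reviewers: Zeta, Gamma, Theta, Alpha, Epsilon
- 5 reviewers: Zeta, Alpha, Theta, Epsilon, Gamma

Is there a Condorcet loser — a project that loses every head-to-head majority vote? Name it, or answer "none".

Head-to-head results (15 reviewers):
Theta vs Alpha: Theta preferred on 6 ballots; Alpha wins 9–6.
Theta vs Epsilon: Theta is ranked higher on 6+5 = 11 ballots, Epsilon on 4. Theta wins 11–4.
Theta vs Zeta: Theta is ranked higher on 0 ballots, Zeta on 15. Zeta wins 15–0.
Theta–Gamma: Gamma 10–5.
Alpha vs Epsilon: Alpha preferred on 4+6+5 = 15 ballots; Alpha wins 15–0.
Alpha–Zeta: Zeta 11–4.
Alpha vs Gamma: Alpha wins 9–6.
Epsilon vs Zeta: Zeta wins 11–4.
Epsilon–Gamma: Epsilon 9–6.
Zeta–Gamma: Zeta 11–4.
Each project has at least one pairwise win (Theta beats Epsilon; Alpha beats Theta; Epsilon beats Gamma; Zeta beats Theta; Gamma beats Theta) — no Condorcet loser.

none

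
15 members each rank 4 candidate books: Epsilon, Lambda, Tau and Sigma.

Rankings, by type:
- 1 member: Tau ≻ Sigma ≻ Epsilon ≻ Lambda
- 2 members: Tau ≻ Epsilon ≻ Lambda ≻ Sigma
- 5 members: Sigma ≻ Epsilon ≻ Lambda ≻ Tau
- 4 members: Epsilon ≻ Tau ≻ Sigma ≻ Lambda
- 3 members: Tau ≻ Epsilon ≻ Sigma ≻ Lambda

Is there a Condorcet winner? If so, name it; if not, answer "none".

Head-to-head results (15 members):
Epsilon–Lambda: Epsilon 15–0.
Epsilon–Tau: Epsilon 9–6.
Epsilon vs Sigma: Epsilon wins 9–6.
Lambda vs Tau: Tau wins 10–5.
Lambda vs Sigma: Sigma, 13–2.
Tau–Sigma: Tau 10–5.
Only Epsilon has no losses; Epsilon is the Condorcet winner.

Epsilon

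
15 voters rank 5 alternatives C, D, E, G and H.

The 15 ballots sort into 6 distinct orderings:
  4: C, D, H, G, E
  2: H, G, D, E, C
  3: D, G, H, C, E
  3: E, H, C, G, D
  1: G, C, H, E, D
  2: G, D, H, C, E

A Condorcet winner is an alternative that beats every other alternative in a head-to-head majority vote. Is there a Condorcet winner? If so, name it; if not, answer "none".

none

Head-to-head results (15 voters):
C–D: C 8–7.
C vs E: C, 10–5.
C vs G: G, 8–7.
C vs H: H wins 10–5.
D–E: D 11–4.
D vs G: G, 8–7.
D vs H: D wins 9–6.
E vs G: G wins 12–3.
E vs H: H wins 12–3.
G–H: H 9–6.
No alternative is unbeaten: C loses to G; D loses to C; E loses to C; G loses to H; H loses to D. In particular C → D → H → C is a majority cycle — no Condorcet winner exists.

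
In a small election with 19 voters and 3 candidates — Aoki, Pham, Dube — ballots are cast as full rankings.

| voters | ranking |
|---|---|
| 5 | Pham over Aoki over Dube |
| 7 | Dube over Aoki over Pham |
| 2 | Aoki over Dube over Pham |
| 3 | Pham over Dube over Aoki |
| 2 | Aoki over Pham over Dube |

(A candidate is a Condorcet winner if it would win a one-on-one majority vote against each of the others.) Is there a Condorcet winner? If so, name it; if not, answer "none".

none

Head-to-head results (19 voters):
Aoki vs Pham: Aoki wins 11–8.
Aoki vs Dube: Dube, 10–9.
Pham–Dube: Pham 10–9.
No candidate is unbeaten: Aoki loses to Dube; Pham loses to Aoki; Dube loses to Pham. In particular Aoki beats Pham beats Dube beats Aoki is a majority cycle — no Condorcet winner exists.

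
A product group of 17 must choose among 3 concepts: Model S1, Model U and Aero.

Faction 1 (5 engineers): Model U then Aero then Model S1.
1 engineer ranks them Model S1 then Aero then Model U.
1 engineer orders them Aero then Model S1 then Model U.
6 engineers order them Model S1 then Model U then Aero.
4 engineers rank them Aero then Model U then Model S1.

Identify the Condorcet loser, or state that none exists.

Model S1

Head-to-head results (17 engineers):
Model S1 vs Model U: Model S1 preferred on 1+1+6 = 8 ballots; Model U wins 9–8.
Model S1–Aero: Aero 10–7.
Model U–Aero: Model U 11–6.
Only Model S1 has no wins; Model S1 is the Condorcet loser.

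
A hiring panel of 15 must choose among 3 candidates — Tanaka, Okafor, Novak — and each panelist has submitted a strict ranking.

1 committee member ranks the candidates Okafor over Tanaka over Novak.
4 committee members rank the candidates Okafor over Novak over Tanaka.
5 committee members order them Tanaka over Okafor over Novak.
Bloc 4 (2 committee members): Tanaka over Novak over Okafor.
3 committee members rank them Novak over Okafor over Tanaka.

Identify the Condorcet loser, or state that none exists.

Pairwise majorities:
Tanaka vs Okafor: 7 to 8, Okafor.
Tanaka vs Novak: Tanaka is ranked higher on 1+5+2 = 8 ballots, Novak on 7. Tanaka wins 8–7.
Okafor–Novak: Okafor 10–5.
Only Novak has no wins; Novak is the Condorcet loser.

Novak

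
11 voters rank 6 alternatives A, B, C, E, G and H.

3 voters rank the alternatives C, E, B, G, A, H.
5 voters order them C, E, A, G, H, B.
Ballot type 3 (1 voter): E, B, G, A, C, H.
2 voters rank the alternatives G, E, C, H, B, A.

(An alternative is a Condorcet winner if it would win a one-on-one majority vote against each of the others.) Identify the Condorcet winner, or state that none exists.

Pairwise majorities:
A vs B: B, 6–5.
A vs C: C wins 10–1.
A–E: E 11–0.
A vs G: G, 6–5.
A vs H: A, 9–2.
B vs C: C wins 10–1.
B vs E: E wins 11–0.
B vs G: G, 7–4.
B vs H: H wins 7–4.
C vs E: C, 8–3.
C vs G: C wins 8–3.
C vs H: C wins 11–0.
E–G: E 9–2.
E vs H: E, 11–0.
G vs H: G, 11–0.
Only C has no losses; C is the Condorcet winner.

C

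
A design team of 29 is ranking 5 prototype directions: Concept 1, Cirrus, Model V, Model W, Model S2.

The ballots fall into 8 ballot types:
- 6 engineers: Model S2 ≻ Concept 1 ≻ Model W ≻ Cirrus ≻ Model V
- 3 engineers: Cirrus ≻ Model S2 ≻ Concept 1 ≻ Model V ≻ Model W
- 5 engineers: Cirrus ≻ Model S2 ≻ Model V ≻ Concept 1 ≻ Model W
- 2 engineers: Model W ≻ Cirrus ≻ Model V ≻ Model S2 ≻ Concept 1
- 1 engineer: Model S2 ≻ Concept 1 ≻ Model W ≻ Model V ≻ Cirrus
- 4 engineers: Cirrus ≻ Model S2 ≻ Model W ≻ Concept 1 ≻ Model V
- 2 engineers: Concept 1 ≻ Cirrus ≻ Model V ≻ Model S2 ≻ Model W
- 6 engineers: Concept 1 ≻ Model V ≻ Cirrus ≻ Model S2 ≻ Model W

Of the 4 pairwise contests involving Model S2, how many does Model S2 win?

3

Model S2 against each rival (29 engineers):
Model S2–Concept 1: Model S2 21–8.
Model S2 vs Cirrus: Model S2 preferred on 6+1 = 7 ballots; Cirrus wins 22–7.
Model S2–Model V: Model S2 19–10.
Model S2 vs Model W: 27 to 2, Model S2.
Model S2 beats Concept 1, Model V, Model W; loses to Cirrus — 3 pairwise wins.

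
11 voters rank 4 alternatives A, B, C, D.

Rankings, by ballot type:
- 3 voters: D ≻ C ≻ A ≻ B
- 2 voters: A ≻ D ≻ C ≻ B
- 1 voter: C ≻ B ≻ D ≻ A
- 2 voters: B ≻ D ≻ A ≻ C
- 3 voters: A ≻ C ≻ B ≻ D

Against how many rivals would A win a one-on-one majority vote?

A against each rival (11 voters):
A vs B: 8 to 3, A.
A vs C: A wins 7–4.
A vs D: D wins 6–5.
A beats B, C; loses to D — 2 pairwise wins.

2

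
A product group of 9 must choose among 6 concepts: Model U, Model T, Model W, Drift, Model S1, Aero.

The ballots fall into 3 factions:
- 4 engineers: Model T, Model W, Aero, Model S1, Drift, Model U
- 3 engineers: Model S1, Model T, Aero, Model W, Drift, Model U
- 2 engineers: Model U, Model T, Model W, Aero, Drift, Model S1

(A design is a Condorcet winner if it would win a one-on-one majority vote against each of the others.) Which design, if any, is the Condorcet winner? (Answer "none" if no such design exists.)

Pairwise majorities:
Model U vs Model T: Model T, 7–2.
Model U vs Model W: 2 for Model U, 7 for Model W — Model W by 7–2.
Model U vs Drift: Model U preferred on 2 ballots; Drift wins 7–2.
Model U vs Model S1: Model S1, 7–2.
Model U vs Aero: 2 to 7, Aero.
Model T vs Model W: Model T wins 9–0.
Model T–Drift: Model T 9–0.
Model T vs Model S1: Model T is ranked higher on 4+2 = 6 ballots, Model S1 on 3. Model T wins 6–3.
Model T vs Aero: 4+3+2 = 9 for Model T, 0 for Aero — Model T by 9–0.
Model W vs Drift: Model W wins 9–0.
Model W vs Model S1: Model W wins 6–3.
Model W vs Aero: Model W is ranked higher on 4+2 = 6 ballots, Aero on 3. Model W wins 6–3.
Drift vs Model S1: Model S1 wins 7–2.
Drift–Aero: Aero 9–0.
Model S1 vs Aero: Aero, 6–3.
Model T defeats every rival head-to-head and is the Condorcet winner.

Model T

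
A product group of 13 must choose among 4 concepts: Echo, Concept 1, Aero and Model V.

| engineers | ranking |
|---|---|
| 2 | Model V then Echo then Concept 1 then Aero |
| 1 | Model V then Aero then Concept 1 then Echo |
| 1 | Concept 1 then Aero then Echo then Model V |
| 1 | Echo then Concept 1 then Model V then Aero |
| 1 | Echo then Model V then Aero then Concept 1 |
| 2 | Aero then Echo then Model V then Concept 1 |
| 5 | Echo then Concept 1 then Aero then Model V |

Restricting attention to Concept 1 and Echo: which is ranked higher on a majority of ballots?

Ballots ranking Concept 1 above Echo: 1 + 1 = 2.
Ballots ranking Echo above Concept 1: 13 − 2 = 11.
Echo wins the head-to-head 11–2.

Echo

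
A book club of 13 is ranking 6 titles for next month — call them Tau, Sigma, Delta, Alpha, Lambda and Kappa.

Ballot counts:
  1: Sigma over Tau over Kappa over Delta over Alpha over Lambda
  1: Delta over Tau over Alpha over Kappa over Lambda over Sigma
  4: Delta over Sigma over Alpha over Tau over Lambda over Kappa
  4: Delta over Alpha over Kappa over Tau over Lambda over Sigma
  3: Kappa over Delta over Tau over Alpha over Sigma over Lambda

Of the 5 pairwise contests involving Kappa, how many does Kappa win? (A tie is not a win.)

3

Kappa against each rival (13 members):
Kappa–Tau: Kappa 7–6.
Kappa vs Sigma: Kappa is ranked higher on 1+4+3 = 8 ballots, Sigma on 5. Kappa wins 8–5.
Kappa vs Delta: 4 to 9, Delta.
Kappa–Alpha: Alpha 9–4.
Kappa–Lambda: Kappa 9–4.
Kappa beats Tau, Sigma, Lambda; loses to Delta, Alpha — 3 pairwise wins.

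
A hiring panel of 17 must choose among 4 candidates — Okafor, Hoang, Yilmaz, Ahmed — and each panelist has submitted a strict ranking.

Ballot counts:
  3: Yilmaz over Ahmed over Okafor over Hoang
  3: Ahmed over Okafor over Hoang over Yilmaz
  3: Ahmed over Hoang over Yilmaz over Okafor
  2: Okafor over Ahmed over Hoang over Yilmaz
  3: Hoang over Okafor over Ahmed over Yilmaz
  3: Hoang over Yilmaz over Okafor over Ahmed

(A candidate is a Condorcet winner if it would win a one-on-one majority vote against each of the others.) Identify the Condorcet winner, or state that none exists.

Ahmed

Pairwise majorities:
Okafor vs Hoang: Okafor preferred on 3+3+2 = 8 ballots; Hoang wins 9–8.
Okafor vs Yilmaz: Yilmaz, 9–8.
Okafor vs Ahmed: 8 to 9, Ahmed.
Hoang vs Yilmaz: Hoang wins 14–3.
Hoang vs Ahmed: 6 to 11, Ahmed.
Yilmaz–Ahmed: Ahmed 11–6.
Ahmed defeats every rival head-to-head and is the Condorcet winner.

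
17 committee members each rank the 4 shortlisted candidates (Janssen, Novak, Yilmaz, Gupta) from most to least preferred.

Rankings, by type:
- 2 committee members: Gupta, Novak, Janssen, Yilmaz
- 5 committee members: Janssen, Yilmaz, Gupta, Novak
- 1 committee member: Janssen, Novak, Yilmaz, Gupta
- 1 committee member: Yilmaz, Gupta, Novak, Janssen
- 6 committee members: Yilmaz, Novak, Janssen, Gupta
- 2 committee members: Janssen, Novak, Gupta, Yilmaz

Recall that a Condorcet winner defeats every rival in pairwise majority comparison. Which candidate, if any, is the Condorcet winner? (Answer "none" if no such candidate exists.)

none

Pairwise majorities:
Janssen vs Novak: Janssen is ranked higher on 5+1+2 = 8 ballots, Novak on 9. Novak wins 9–8.
Janssen–Yilmaz: Janssen 10–7.
Janssen vs Gupta: Janssen wins 14–3.
Novak vs Yilmaz: Novak is ranked higher on 2+1+2 = 5 ballots, Yilmaz on 12. Yilmaz wins 12–5.
Novak vs Gupta: 9 to 8, Novak.
Yilmaz vs Gupta: Yilmaz, 13–4.
Each candidate drops at least one matchup (Janssen loses to Novak; Novak loses to Yilmaz; Yilmaz loses to Janssen; Gupta loses to Janssen); the cycle Janssen beats Yilmaz beats Novak beats Janssen rules out a Condorcet winner.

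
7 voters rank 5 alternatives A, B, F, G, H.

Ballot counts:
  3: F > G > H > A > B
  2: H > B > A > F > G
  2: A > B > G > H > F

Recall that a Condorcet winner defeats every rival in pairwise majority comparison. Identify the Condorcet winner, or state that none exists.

none

Head-to-head results (7 voters):
A vs B: A, 5–2.
A vs F: A preferred on 2+2 = 4 ballots; A wins 4–3.
A vs G: 2+2 = 4 for A, 3 for G — A by 4–3.
A vs H: H wins 5–2.
B vs F: B, 4–3.
B vs G: B preferred on 2+2 = 4 ballots; B wins 4–3.
B vs H: H wins 5–2.
F vs G: F, 5–2.
F vs H: 3 for F, 4 for H — H by 4–3.
G vs H: G, 5–2.
Every alternative loses at least once (A loses to H; B loses to A; F loses to A; G loses to A; H loses to G). The majority relation contains the cycle A beats G beats H beats A, so there is no Condorcet winner.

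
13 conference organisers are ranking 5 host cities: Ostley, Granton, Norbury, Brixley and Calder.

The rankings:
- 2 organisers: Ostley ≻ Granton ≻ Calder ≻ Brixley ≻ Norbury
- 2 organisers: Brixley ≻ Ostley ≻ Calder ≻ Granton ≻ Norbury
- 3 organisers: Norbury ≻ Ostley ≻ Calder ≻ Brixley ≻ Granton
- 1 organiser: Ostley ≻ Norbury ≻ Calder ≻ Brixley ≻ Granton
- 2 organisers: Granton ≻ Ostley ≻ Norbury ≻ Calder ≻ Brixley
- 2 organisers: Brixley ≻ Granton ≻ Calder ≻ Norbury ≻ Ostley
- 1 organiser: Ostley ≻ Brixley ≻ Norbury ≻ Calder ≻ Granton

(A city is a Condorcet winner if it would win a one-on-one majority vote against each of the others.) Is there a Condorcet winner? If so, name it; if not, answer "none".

Check each pair by majority over 13 ballots:
Ostley vs Granton: 9 to 4, Ostley.
Ostley vs Norbury: 8 to 5, Ostley.
Ostley vs Brixley: Ostley preferred on 2+3+1+2+1 = 9 ballots; Ostley wins 9–4.
Ostley vs Calder: 11 to 2, Ostley.
Granton vs Norbury: Granton is ranked higher on 2+2+2+2 = 8 ballots, Norbury on 5. Granton wins 8–5.
Granton vs Brixley: 4 to 9, Brixley.
Granton vs Calder: 6 to 7, Calder.
Norbury vs Brixley: Norbury is ranked higher on 3+1+2 = 6 ballots, Brixley on 7. Brixley wins 7–6.
Norbury vs Calder: 3+1+2+1 = 7 for Norbury, 6 for Calder — Norbury by 7–6.
Brixley vs Calder: Brixley preferred on 2+2+1 = 5 ballots; Calder wins 8–5.
Ostley defeats every rival head-to-head and is the Condorcet winner.

Ostley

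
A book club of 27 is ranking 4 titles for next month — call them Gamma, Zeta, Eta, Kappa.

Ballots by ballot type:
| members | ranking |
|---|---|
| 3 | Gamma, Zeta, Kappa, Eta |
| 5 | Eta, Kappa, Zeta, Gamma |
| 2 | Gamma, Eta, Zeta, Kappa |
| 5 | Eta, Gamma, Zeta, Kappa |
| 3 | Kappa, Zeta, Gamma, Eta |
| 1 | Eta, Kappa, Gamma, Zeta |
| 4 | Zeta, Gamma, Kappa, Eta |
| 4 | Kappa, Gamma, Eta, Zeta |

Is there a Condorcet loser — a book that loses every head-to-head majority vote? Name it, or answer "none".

none

Pairwise majorities:
Gamma vs Zeta: Gamma wins 15–12.
Gamma vs Eta: Gamma, 16–11.
Gamma vs Kappa: 14 to 13, Gamma.
Zeta vs Eta: Eta wins 17–10.
Zeta vs Kappa: 3+2+5+4 = 14 for Zeta, 13 for Kappa — Zeta by 14–13.
Eta vs Kappa: Eta preferred on 5+2+5+1 = 13 ballots; Kappa wins 14–13.
Every book wins at least one matchup (Gamma beats Zeta; Zeta beats Kappa; Eta beats Zeta; Kappa beats Eta), so there is no Condorcet loser.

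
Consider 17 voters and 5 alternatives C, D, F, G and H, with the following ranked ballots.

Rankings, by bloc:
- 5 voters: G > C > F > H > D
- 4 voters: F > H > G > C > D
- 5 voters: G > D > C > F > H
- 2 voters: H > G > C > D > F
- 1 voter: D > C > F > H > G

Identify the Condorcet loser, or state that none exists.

Pairwise majorities:
C vs D: 11 to 6, C.
C–F: C 13–4.
C vs G: G, 16–1.
C vs H: C wins 11–6.
D vs F: F wins 9–8.
D vs G: D preferred on 1 ballot; G wins 16–1.
D vs H: 5+1 = 6 for D, 11 for H — H by 11–6.
F vs G: F preferred on 4+1 = 5 ballots; G wins 12–5.
F–H: F 15–2.
G vs H: G, 10–7.
Only D has no wins; D is the Condorcet loser.

D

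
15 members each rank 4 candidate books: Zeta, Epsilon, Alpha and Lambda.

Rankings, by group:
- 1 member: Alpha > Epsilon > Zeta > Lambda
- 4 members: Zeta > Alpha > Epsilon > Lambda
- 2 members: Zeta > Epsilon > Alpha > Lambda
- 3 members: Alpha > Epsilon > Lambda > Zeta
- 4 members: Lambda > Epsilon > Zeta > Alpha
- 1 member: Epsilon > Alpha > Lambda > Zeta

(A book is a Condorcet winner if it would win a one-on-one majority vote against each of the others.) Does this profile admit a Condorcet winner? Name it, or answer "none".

none

Check each pair by majority over 15 ballots:
Zeta vs Epsilon: 6 to 9, Epsilon.
Zeta vs Alpha: Zeta preferred on 4+2+4 = 10 ballots; Zeta wins 10–5.
Zeta vs Lambda: 1+4+2 = 7 for Zeta, 8 for Lambda — Lambda by 8–7.
Epsilon vs Alpha: Epsilon preferred on 2+4+1 = 7 ballots; Alpha wins 8–7.
Epsilon vs Lambda: 1+4+2+3+1 = 11 for Epsilon, 4 for Lambda — Epsilon by 11–4.
Alpha vs Lambda: 1+4+2+3+1 = 11 for Alpha, 4 for Lambda — Alpha by 11–4.
No book is unbeaten: Zeta loses to Epsilon; Epsilon loses to Alpha; Alpha loses to Zeta; Lambda loses to Epsilon. In particular Zeta > Alpha > Epsilon > Zeta is a majority cycle — no Condorcet winner exists.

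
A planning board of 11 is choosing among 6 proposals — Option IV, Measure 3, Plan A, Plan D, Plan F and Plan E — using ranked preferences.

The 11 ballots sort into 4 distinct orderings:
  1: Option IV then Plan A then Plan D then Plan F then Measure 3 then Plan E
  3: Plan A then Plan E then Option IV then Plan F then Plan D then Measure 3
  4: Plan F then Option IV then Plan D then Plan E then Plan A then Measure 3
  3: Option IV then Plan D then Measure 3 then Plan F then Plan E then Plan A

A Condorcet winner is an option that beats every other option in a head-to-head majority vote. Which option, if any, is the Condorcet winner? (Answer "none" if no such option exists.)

Pairwise majorities:
Option IV vs Measure 3: Option IV is ranked higher on 1+3+4+3 = 11 ballots, Measure 3 on 0. Option IV wins 11–0.
Option IV vs Plan A: Option IV preferred on 1+4+3 = 8 ballots; Option IV wins 8–3.
Option IV vs Plan D: Option IV, 11–0.
Option IV vs Plan F: Option IV, 7–4.
Option IV–Plan E: Option IV 8–3.
Measure 3 vs Plan A: Plan A, 8–3.
Measure 3–Plan D: Plan D 11–0.
Measure 3–Plan F: Plan F 8–3.
Measure 3–Plan E: Plan E 7–4.
Plan A vs Plan D: Plan D wins 7–4.
Plan A–Plan F: Plan F 7–4.
Plan A vs Plan E: Plan A is ranked higher on 1+3 = 4 ballots, Plan E on 7. Plan E wins 7–4.
Plan D vs Plan F: 1+3 = 4 for Plan D, 7 for Plan F — Plan F by 7–4.
Plan D vs Plan E: 8 to 3, Plan D.
Plan F vs Plan E: Plan F wins 8–3.
Option IV beats each of Measure 3, Plan A, Plan D, Plan F, Plan E — Option IV is the Condorcet winner.

Option IV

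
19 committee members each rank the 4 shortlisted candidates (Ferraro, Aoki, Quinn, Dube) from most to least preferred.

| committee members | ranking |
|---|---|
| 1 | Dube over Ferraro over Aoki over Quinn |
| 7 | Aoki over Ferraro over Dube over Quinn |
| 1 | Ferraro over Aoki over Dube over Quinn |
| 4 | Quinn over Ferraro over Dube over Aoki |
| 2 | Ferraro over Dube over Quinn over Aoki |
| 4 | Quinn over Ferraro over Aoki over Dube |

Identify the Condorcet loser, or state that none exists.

Head-to-head results (19 committee members):
Ferraro vs Aoki: Ferraro, 12–7.
Ferraro vs Quinn: 11 to 8, Ferraro.
Ferraro vs Dube: Ferraro wins 18–1.
Aoki vs Quinn: Quinn wins 10–9.
Aoki vs Dube: Aoki, 12–7.
Quinn vs Dube: 8 to 11, Dube.
Each candidate has at least one pairwise win (Ferraro beats Aoki; Aoki beats Dube; Quinn beats Aoki; Dube beats Quinn) — no Condorcet loser.

none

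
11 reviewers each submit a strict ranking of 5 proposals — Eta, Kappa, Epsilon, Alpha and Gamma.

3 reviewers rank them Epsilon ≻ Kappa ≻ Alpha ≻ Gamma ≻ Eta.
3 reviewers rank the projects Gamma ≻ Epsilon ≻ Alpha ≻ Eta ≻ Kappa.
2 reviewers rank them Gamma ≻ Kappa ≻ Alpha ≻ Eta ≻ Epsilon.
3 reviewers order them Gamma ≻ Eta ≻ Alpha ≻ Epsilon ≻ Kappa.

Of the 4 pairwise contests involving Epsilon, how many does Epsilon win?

Epsilon against each rival (11 reviewers):
Epsilon vs Eta: 6 to 5, Epsilon.
Epsilon vs Kappa: 9 to 2, Epsilon.
Epsilon vs Alpha: Epsilon is ranked higher on 3+3 = 6 ballots, Alpha on 5. Epsilon wins 6–5.
Epsilon–Gamma: Gamma 8–3.
Epsilon beats Eta, Kappa, Alpha; loses to Gamma — 3 pairwise wins.

3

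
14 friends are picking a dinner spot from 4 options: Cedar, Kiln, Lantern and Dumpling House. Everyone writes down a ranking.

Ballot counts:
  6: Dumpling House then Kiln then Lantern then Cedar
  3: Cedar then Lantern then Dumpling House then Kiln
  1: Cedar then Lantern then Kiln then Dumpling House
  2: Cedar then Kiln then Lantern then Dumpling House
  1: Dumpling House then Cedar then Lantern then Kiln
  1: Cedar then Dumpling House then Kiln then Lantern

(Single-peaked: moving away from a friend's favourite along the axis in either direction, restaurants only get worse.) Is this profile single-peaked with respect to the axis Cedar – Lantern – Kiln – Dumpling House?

Axis positions: Cedar=1, Lantern=2, Kiln=3, Dumpling House=4.
Ballot type 1 (peak Dumpling House at position 4): ranking walks positions 4-3-2-1, expanding outward from the peak — single-peaked.
Ballot type 2: ranking walks positions 1-2-4-3; Dumpling House is ranked above Kiln even though Kiln lies between Dumpling House and the peak Cedar on the axis — preferences dip and rise again. Not single-peaked.
Ballot type 3 (peak Cedar at position 1): ranking walks positions 1-2-3-4, expanding outward from the peak — single-peaked.
Ballot type 4: ranking walks positions 1-3-2-4; Kiln is ranked above Lantern even though Lantern lies between Kiln and the peak Cedar on the axis — preferences dip and rise again. Not single-peaked.
Ballot type 5: ranking walks positions 4-1-2-3; Cedar is ranked above Kiln even though Kiln lies between Cedar and the peak Dumpling House on the axis — preferences dip and rise again. Not single-peaked.
Ballot type 6: ranking walks positions 1-4-3-2; Dumpling House is ranked above Lantern even though Lantern lies between Dumpling House and the peak Cedar on the axis — preferences dip and rise again. Not single-peaked.
Ballot type 2 violates single-peakedness, so the profile is not single-peaked on this axis.

no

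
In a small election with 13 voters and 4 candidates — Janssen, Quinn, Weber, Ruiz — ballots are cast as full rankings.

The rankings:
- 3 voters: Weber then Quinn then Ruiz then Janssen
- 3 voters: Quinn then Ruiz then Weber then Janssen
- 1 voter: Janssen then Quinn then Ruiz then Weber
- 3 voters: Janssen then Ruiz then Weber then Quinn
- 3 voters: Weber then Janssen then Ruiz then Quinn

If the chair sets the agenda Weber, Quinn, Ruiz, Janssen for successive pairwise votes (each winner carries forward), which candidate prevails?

Janssen

Round 1: Weber vs Quinn — 9–4, Weber advances.
Round 2: Weber vs Ruiz — 6–7, Ruiz advances.
Round 3: Ruiz vs Janssen — 6–7, Janssen advances.
Janssen survives the agenda.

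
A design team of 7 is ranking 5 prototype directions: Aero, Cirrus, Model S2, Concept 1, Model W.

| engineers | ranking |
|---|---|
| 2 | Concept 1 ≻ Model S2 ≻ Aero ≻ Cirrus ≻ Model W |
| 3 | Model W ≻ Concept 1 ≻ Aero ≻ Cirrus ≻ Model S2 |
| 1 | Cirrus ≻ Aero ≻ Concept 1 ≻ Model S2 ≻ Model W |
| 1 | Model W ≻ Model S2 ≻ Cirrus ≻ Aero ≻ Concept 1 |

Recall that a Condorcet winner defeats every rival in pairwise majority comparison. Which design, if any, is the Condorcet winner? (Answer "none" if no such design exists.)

Model W

Check each pair by majority over 7 ballots:
Aero vs Cirrus: Aero is ranked higher on 2+3 = 5 ballots, Cirrus on 2. Aero wins 5–2.
Aero vs Model S2: 4 to 3, Aero.
Aero vs Concept 1: 1+1 = 2 for Aero, 5 for Concept 1 — Concept 1 by 5–2.
Aero vs Model W: 3 to 4, Model W.
Cirrus vs Model S2: 4 to 3, Cirrus.
Cirrus vs Concept 1: 1+1 = 2 for Cirrus, 5 for Concept 1 — Concept 1 by 5–2.
Cirrus vs Model W: Cirrus is ranked higher on 2+1 = 3 ballots, Model W on 4. Model W wins 4–3.
Model S2 vs Concept 1: 1 for Model S2, 6 for Concept 1 — Concept 1 by 6–1.
Model S2 vs Model W: Model S2 preferred on 2+1 = 3 ballots; Model W wins 4–3.
Concept 1 vs Model W: 2+1 = 3 for Concept 1, 4 for Model W — Model W by 4–3.
Model W wins every pairwise contest, so Model W is the Condorcet winner.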